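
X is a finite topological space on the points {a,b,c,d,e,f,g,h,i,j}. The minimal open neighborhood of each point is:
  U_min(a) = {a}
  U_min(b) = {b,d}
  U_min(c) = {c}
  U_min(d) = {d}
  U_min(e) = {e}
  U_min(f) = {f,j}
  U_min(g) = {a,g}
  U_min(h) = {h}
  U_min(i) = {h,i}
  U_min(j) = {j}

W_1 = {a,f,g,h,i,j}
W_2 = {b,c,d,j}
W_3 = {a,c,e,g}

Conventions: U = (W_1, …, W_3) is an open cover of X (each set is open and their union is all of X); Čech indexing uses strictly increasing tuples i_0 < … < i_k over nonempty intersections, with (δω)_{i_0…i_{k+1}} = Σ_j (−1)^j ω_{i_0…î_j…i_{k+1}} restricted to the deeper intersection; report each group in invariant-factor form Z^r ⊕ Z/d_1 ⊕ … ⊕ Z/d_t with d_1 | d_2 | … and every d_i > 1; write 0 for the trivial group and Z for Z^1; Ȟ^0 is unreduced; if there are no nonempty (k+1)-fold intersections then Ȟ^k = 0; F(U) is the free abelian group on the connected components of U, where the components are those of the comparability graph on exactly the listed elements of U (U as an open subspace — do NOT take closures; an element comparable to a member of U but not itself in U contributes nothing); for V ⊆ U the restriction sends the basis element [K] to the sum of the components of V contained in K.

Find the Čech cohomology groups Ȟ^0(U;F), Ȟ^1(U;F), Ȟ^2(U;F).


Ȟ^0(U;F) ≅ Z^6; Ȟ^1(U;F) ≅ 0; Ȟ^2(U;F) ≅ 0

nonempty overlaps:
  W12={j} W13={a,g} W23={c}
components per intersection:
  W1: {a,g} {f,j} {h,i}
  W2: {b,d} {c} {j}
  W3: {a,g} {c} {e}
  W12: {j}
  W13: {a,g}
  W23: {c}
C dims 9,3; δ0: rk 3, SNF 1^3
degree 0: 9−3−0 = 6 → Ȟ^0 ≅ Z^6
degree 1: 3−0−3 = 0 → Ȟ^1 ≅ 0
degree 2: 0−0−0 = 0 → Ȟ^2 ≅ 0


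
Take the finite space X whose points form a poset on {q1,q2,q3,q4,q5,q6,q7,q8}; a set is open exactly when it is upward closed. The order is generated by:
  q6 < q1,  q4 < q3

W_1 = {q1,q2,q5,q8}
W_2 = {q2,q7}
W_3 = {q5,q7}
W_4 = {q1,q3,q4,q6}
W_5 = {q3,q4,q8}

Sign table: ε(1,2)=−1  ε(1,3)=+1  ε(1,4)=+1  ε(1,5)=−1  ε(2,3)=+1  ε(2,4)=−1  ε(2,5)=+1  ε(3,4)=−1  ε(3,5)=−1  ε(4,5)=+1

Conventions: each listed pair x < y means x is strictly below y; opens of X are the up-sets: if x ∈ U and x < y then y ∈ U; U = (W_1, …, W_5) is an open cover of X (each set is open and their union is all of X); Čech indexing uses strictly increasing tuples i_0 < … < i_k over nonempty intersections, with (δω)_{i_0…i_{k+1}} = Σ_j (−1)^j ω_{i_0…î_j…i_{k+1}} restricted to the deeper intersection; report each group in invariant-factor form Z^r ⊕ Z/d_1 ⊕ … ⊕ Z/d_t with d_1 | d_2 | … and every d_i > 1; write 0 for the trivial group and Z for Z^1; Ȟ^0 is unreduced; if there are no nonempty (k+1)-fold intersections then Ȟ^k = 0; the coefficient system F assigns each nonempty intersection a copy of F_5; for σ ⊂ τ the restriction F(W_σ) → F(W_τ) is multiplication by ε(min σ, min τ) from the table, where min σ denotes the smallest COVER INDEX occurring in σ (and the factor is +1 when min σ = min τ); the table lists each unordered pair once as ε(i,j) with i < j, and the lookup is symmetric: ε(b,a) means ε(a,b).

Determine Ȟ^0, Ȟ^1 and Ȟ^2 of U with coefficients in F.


cover nerve:
  W12={q2} W13={q5} W14={q1} W15={q8} W23={q7} W45={q3,q4}
C dims 5,6; δ0: rk_F5 5
Ȟ^0: (5−5)−0=0 ⇒ 0
Ȟ^1: (6−0)−5=1 ⇒ Z/5
Ȟ^2: (0−0)−0=0 ⇒ 0

Ȟ^0(U;F) ≅ 0, Ȟ^1(U;F) ≅ Z/5 and Ȟ^2(U;F) ≅ 0


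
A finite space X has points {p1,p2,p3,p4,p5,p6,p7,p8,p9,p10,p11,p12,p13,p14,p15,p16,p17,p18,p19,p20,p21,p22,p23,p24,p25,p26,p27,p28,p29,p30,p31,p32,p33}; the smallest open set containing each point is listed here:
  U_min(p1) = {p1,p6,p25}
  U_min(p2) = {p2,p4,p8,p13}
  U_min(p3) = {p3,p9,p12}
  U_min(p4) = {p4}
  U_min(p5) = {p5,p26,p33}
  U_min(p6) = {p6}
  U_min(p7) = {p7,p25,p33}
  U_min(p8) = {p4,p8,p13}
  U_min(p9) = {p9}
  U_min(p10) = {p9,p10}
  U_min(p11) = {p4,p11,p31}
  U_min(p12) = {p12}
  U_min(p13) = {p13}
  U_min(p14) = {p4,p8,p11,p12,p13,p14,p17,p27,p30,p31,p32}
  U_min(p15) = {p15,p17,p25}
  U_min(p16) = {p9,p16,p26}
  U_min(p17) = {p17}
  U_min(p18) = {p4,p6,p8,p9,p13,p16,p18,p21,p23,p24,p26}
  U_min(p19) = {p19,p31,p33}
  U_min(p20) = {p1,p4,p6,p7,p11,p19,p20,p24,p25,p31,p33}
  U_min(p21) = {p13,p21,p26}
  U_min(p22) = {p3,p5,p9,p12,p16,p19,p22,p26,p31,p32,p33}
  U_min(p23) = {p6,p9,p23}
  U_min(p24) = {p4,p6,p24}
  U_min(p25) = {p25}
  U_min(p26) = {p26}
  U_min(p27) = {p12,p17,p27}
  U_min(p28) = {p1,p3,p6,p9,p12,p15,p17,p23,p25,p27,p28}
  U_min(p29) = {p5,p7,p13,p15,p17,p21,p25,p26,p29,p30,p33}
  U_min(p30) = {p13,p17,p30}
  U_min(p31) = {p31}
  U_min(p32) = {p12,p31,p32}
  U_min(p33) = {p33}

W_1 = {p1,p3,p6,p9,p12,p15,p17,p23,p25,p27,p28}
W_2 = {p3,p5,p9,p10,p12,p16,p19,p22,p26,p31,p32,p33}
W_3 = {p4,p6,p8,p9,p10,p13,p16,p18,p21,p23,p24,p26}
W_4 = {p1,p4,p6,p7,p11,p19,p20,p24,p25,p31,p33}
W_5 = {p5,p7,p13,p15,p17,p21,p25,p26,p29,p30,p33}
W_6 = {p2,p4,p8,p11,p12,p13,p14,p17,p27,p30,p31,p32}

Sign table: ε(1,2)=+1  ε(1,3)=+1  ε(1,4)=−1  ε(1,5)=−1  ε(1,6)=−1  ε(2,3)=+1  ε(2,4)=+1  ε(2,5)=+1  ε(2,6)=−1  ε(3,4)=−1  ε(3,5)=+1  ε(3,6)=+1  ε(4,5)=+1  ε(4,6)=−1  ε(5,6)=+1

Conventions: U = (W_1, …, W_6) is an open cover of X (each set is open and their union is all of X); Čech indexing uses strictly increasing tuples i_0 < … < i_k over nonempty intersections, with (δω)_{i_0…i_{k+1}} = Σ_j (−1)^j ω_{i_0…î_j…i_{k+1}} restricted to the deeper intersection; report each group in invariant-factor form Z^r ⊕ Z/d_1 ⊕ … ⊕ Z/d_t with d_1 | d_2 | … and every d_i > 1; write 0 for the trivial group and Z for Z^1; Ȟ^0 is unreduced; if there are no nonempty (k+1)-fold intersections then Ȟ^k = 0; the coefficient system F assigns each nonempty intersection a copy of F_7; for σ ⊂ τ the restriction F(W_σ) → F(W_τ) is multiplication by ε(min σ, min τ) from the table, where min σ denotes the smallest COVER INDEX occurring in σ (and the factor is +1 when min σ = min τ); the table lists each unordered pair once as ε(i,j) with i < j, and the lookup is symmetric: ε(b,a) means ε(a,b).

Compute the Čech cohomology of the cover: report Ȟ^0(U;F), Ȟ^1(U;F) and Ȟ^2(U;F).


nerve of the cover:
  W12={p3,p9,p12} W13={p6,p9,p23} W14={p1,p6,p25} W15={p15,p17,p25} W16={p12,p17,p27} W23={p9,p10,p16,p26} W24={p19,p31,p33} W25={p5,p26,p33} W26={p12,p31,p32} W34={p4,p6,p24} W35={p13,p21,p26} W36={p4,p8,p13} W45={p7,p25,p33} W46={p4,p11,p31} W56={p13,p17,p30}
  W123={p9} W126={p12} W134={p6} W145={p25} W156={p17} W235={p26} W245={p33} W246={p31} W346={p4} W356={p13}
C dims 6,15,10; δ0: rk_F7 6; δ1: rk_F7 9
Ȟ^0 = (6 − 6) − 0 = 0, so Ȟ^0 ≅ 0
Ȟ^1 = (15 − 9) − 6 = 0, so Ȟ^1 ≅ 0
Ȟ^2 = (10 − 0) − 9 = 1, so Ȟ^2 ≅ Z/7

Ȟ^0 ≅ 0, Ȟ^1 ≅ 0 and Ȟ^2 ≅ Z/7


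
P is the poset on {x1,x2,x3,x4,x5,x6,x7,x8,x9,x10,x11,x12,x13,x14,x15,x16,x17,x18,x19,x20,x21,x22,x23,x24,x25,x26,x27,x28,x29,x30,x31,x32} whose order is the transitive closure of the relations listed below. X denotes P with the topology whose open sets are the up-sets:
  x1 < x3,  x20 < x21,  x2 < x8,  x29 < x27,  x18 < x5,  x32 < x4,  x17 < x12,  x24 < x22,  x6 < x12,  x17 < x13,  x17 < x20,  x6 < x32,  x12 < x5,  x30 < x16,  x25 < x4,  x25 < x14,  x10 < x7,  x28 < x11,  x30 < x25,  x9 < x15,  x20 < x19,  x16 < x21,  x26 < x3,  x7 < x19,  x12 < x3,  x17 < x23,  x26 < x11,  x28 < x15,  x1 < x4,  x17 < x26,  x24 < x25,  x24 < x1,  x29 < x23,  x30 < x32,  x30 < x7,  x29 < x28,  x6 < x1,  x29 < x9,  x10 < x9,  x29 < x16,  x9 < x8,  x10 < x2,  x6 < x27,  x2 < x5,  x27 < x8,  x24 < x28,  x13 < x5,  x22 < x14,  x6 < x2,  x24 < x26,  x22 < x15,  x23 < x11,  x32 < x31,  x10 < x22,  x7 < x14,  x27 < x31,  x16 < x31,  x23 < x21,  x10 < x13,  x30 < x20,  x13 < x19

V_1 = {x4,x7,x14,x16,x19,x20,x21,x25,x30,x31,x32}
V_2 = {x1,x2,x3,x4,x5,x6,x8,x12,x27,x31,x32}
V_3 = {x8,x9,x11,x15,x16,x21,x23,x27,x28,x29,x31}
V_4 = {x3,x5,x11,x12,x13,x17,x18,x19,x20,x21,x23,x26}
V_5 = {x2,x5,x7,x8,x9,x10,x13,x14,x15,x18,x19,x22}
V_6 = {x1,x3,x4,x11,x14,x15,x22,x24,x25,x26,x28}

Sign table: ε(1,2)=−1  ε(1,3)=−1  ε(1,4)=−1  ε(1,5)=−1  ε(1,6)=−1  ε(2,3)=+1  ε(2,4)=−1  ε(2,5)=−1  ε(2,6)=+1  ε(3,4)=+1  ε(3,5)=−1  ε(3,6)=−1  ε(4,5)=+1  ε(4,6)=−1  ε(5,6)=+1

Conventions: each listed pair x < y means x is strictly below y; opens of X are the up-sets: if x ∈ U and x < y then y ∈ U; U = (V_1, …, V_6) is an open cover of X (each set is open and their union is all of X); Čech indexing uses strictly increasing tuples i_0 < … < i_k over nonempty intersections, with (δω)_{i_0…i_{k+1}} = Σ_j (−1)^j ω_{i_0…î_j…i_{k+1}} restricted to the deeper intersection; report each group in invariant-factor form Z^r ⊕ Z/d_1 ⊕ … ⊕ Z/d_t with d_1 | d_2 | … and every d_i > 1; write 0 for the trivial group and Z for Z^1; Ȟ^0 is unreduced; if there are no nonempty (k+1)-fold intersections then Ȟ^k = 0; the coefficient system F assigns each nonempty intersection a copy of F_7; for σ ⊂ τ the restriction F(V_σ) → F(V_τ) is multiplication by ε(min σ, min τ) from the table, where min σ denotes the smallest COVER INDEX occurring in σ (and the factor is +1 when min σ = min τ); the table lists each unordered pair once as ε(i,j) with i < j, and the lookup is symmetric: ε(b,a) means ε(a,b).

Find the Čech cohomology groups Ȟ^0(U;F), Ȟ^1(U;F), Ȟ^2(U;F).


Ȟ^0 ≅ 0, Ȟ^1 ≅ 0 and Ȟ^2 ≅ Z/7

nonempty intersections:
  V12={x4,x31,x32} V13={x16,x21,x31} V14={x19,x20,x21} V15={x7,x14,x19} V16={x4,x14,x25} V23={x8,x27,x31} V24={x3,x5,x12} V25={x2,x5,x8} V26={x1,x3,x4} V34={x11,x21,x23} V35={x8,x9,x15} V36={x11,x15,x28} V45={x5,x13,x18,x19} V46={x3,x11,x26} V56={x14,x15,x22}
  V123={x31} V126={x4} V134={x21} V145={x19} V156={x14} V235={x8} V245={x5} V246={x3} V346={x11} V356={x15}
C dims 6,15,10; δ0: rk_F7 6; δ1: rk_F7 9
Ȟ^0: (6−6)−0=0 ⇒ 0
Ȟ^1: (15−9)−6=0 ⇒ 0
Ȟ^2: (10−0)−9=1 ⇒ Z/7


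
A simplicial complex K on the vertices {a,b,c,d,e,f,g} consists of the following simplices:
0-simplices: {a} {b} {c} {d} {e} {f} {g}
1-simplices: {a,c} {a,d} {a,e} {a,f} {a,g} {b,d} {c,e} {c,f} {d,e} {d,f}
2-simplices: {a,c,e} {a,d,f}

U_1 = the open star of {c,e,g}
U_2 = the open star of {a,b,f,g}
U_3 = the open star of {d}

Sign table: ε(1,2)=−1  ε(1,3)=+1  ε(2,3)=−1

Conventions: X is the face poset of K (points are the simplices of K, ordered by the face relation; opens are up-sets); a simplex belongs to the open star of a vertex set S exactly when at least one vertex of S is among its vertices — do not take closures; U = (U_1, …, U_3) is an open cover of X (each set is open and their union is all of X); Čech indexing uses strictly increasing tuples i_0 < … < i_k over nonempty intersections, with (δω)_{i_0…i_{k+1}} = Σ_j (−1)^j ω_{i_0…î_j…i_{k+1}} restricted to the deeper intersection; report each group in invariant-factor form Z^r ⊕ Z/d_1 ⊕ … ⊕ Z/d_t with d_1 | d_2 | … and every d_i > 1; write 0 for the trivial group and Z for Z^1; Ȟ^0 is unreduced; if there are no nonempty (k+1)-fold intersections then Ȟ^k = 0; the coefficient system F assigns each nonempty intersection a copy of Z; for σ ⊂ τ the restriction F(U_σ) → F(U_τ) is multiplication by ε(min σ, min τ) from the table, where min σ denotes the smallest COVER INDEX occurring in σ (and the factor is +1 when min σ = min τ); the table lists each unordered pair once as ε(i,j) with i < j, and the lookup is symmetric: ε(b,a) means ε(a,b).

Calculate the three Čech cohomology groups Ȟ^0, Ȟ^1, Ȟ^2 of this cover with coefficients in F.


intersection data:
  U1={{c},{e},{g},{a,c},{a,e},{a,g},{c,e},{c,f},{d,e},{a,c,e}} U2={{a},{b},{f},{g},{a,c},{a,d},{a,e},{a,f},{a,g},{b,d},{c,f},{d,f},{a,c,e},{a,d,f}} U3={{d},{a,d},{b,d},{d,e},{d,f},{a,d,f}}
  U12={{g},{a,c},{a,e},{a,g},{c,f},{a,c,e}} U13={{d,e}} U23={{a,d},{b,d},{d,f},{a,d,f}}
C dims 3,3; δ0: rk 2, SNF 1^2
Ȟ^0 = (3 − 2) − 0 = 1, so Ȟ^0 ≅ Z
Ȟ^1 = (3 − 0) − 2 = 1, so Ȟ^1 ≅ Z
Ȟ^2 = (0 − 0) − 0 = 0, so Ȟ^2 ≅ 0

Ȟ^0(U;F) ≅ Z; Ȟ^1(U;F) ≅ Z; Ȟ^2(U;F) ≅ 0


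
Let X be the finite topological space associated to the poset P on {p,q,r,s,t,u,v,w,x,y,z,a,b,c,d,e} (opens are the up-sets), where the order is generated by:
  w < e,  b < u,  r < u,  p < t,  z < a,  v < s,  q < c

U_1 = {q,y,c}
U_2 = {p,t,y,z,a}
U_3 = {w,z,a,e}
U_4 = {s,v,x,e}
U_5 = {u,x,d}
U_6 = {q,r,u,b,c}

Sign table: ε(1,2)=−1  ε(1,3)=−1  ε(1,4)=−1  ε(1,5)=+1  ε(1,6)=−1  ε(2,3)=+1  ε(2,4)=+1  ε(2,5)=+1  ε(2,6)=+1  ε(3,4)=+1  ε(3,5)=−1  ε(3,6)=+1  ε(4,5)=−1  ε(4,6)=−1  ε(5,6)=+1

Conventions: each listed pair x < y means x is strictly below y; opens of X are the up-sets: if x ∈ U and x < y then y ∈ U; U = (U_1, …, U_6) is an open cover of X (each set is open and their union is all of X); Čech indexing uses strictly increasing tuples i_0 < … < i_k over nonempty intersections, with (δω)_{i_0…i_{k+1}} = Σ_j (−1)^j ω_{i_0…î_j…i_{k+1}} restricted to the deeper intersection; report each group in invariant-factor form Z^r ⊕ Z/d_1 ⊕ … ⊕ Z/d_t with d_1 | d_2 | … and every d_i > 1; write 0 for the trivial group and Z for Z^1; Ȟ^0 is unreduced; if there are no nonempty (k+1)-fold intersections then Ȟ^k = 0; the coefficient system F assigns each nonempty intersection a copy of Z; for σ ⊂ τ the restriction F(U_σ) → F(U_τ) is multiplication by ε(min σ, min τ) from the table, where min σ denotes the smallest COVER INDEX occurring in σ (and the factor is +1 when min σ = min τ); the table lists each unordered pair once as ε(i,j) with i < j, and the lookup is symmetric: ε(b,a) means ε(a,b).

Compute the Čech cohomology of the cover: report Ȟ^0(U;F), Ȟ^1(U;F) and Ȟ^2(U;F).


Ȟ^0 = 0; Ȟ^1 = Z/2; Ȟ^2 = 0

nerve simplices:
  U12={y} U16={q,c} U23={z,a} U34={e} U45={x} U56={u}
C dims 6,6; δ0: rk 6, SNF 1^5·2
degree 0: 6−6−0 = 0 → Ȟ^0 ≅ 0
degree 1: 6−0−6 = 0 plus torsion [2] → Ȟ^1 ≅ Z/2
degree 2: 0−0−0 = 0 → Ȟ^2 ≅ 0


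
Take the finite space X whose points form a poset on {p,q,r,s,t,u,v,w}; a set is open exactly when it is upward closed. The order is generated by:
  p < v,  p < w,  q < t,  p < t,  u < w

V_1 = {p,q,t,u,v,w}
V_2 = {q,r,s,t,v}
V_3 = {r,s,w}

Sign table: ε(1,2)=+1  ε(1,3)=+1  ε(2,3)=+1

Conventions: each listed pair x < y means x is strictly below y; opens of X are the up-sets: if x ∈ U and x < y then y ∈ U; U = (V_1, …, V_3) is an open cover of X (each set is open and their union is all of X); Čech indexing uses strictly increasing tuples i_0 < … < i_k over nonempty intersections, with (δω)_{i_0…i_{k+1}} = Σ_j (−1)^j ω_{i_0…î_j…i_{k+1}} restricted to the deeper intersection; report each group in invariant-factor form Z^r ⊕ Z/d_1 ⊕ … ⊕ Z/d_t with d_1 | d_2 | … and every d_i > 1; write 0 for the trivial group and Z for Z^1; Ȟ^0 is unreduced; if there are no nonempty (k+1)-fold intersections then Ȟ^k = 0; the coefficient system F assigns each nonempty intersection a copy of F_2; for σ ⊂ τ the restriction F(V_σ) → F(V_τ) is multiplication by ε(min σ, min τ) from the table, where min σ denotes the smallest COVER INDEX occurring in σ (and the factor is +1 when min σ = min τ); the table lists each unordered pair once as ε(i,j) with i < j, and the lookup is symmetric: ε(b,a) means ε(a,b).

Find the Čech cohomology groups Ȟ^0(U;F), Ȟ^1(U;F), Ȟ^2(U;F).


nerve simplices:
  V12={q,t,v} V13={w} V23={r,s}
C dims 3,3; δ0: rk_F2 2
degree 0: 3−2−0 = 1 → Ȟ^0 ≅ Z/2
degree 1: 3−0−2 = 1 → Ȟ^1 ≅ Z/2
degree 2: 0−0−0 = 0 → Ȟ^2 ≅ 0

Ȟ^0 ≅ Z/2; Ȟ^1 ≅ Z/2; Ȟ^2 ≅ 0


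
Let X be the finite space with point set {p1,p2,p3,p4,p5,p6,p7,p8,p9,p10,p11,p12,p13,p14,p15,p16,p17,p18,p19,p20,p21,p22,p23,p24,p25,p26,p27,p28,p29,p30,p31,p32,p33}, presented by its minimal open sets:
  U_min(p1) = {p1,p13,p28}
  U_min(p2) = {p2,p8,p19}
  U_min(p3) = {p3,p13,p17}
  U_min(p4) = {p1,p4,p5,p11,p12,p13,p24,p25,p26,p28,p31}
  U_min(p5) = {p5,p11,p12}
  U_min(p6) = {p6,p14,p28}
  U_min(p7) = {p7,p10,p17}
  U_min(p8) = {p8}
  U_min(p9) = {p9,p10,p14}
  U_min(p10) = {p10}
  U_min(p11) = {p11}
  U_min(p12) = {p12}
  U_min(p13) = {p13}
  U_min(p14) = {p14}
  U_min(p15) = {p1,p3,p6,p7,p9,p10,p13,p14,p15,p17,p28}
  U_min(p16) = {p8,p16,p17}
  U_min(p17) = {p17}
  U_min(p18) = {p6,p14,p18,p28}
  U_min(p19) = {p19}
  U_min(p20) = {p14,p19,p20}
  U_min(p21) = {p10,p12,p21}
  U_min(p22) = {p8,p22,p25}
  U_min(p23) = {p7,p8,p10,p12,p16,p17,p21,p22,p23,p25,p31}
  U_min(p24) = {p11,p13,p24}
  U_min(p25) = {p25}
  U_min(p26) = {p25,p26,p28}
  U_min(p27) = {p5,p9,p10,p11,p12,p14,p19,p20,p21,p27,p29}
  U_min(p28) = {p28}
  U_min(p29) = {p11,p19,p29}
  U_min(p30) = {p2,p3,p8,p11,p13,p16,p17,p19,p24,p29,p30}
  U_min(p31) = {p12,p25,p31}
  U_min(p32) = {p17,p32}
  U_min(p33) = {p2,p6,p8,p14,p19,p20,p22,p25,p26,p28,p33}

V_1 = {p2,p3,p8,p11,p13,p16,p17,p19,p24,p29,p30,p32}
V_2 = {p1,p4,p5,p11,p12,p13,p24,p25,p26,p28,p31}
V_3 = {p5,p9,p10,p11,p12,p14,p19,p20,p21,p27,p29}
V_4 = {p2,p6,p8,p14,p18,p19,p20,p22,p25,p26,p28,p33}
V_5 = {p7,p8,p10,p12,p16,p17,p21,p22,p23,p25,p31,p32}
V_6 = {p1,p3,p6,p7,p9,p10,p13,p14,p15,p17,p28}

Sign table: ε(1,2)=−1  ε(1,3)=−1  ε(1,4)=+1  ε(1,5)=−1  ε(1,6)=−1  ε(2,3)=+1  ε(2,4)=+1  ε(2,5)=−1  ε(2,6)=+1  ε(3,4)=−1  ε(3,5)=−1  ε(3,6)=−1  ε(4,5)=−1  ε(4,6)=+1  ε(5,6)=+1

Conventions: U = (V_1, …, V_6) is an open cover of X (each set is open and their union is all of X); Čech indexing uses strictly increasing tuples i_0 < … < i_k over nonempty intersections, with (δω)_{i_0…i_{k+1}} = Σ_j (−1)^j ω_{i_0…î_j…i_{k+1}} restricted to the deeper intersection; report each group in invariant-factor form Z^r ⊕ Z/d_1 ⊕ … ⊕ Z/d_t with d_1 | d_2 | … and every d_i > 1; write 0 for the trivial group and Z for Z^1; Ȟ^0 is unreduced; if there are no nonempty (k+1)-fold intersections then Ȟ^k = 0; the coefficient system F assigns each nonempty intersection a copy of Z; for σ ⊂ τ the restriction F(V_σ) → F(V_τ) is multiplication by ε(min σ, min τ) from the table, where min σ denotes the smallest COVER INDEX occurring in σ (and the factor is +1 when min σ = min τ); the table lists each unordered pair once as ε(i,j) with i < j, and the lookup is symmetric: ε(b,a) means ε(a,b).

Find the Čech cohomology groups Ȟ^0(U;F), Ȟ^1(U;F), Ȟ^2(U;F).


Ȟ^0 ≅ 0, Ȟ^1 ≅ Z/2 and Ȟ^2 ≅ Z

nonempty overlaps:
  V12={p11,p13,p24} V13={p11,p19,p29} V14={p2,p8,p19} V15={p8,p16,p17,p32} V16={p3,p13,p17} V23={p5,p11,p12} V24={p25,p26,p28} V25={p12,p25,p31} V26={p1,p13,p28} V34={p14,p19,p20} V35={p10,p12,p21} V36={p9,p10,p14} V45={p8,p22,p25} V46={p6,p14,p28} V56={p7,p10,p17}
  V123={p11} V126={p13} V134={p19} V145={p8} V156={p17} V235={p12} V245={p25} V246={p28} V346={p14} V356={p10}
C dims 6,15,10; δ0: rk 6, SNF 1^5·2; δ1: rk 9, SNF 1^9
degree 0: 6−6−0 = 0 → Ȟ^0 ≅ 0
degree 1: 15−9−6 = 0 plus torsion [2] → Ȟ^1 ≅ Z/2
degree 2: 10−0−9 = 1 → Ȟ^2 ≅ Z


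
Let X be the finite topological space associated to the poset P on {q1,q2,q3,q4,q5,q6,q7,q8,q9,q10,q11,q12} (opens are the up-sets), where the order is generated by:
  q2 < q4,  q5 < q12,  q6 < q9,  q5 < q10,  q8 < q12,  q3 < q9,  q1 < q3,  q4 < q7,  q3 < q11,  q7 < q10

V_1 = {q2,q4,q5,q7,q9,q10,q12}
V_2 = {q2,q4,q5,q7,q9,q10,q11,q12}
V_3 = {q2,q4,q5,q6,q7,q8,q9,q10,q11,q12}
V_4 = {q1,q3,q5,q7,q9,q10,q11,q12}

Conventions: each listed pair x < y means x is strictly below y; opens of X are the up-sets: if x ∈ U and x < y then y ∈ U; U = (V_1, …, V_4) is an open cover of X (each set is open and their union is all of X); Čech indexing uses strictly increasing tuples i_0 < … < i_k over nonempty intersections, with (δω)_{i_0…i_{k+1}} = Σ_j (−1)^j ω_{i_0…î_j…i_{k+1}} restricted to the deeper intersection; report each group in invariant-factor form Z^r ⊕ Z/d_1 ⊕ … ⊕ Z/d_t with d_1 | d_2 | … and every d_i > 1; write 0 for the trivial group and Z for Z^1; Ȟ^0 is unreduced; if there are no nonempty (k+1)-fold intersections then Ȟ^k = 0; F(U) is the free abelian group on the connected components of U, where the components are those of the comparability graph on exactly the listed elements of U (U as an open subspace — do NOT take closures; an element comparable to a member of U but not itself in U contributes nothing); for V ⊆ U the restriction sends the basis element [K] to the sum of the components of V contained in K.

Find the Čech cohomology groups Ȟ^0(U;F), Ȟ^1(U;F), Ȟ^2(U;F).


nerve of the cover:
  V12={q2,q4,q5,q7,q9,q10,q12} V13={q2,q4,q5,q7,q9,q10,q12} V14={q5,q7,q9,q10,q12} V23={q2,q4,q5,q7,q9,q10,q11,q12} V24={q5,q7,q9,q10,q11,q12} V34={q5,q7,q9,q10,q11,q12}
  V123={q2,q4,q5,q7,q9,q10,q12} V124={q5,q7,q9,q10,q12} V134={q5,q7,q9,q10,q12} V234={q5,q7,q9,q10,q11,q12}
  V1234={q5,q7,q9,q10,q12}
components per intersection:
  V1: {q2,q4,q5,q7,q10,q12} {q9}
  V2: {q2,q4,q5,q7,q10,q12} {q9} {q11}
  V3: {q2,q4,q5,q7,q8,q10,q12} {q6,q9} {q11}
  V4: {q1,q3,q9,q11} {q5,q7,q10,q12}
  V12: {q2,q4,q5,q7,q10,q12} {q9}
  V13: {q2,q4,q5,q7,q10,q12} {q9}
  V14: {q5,q7,q10,q12} {q9}
  V23: {q2,q4,q5,q7,q10,q12} {q9} {q11}
  V24: {q5,q7,q10,q12} {q9} {q11}
  V34: {q5,q7,q10,q12} {q9} {q11}
  V123: {q2,q4,q5,q7,q10,q12} {q9}
  V124: {q5,q7,q10,q12} {q9}
  V134: {q5,q7,q10,q12} {q9}
  V234: {q5,q7,q10,q12} {q9} {q11}
  V1234: {q5,q7,q10,q12} {q9}
C dims 10,15,9,2; δ0: rk 8, SNF 1^8; δ1: rk 7, SNF 1^7; δ2: rk 2, SNF 1^2
Ȟ^0 = (10 − 8) − 0 = 2, so Ȟ^0 ≅ Z^2
Ȟ^1 = (15 − 7) − 8 = 0, so Ȟ^1 ≅ 0
Ȟ^2 = (9 − 2) − 7 = 0, so Ȟ^2 ≅ 0

Ȟ^0 = Z^2, Ȟ^1 = 0, Ȟ^2 = 0


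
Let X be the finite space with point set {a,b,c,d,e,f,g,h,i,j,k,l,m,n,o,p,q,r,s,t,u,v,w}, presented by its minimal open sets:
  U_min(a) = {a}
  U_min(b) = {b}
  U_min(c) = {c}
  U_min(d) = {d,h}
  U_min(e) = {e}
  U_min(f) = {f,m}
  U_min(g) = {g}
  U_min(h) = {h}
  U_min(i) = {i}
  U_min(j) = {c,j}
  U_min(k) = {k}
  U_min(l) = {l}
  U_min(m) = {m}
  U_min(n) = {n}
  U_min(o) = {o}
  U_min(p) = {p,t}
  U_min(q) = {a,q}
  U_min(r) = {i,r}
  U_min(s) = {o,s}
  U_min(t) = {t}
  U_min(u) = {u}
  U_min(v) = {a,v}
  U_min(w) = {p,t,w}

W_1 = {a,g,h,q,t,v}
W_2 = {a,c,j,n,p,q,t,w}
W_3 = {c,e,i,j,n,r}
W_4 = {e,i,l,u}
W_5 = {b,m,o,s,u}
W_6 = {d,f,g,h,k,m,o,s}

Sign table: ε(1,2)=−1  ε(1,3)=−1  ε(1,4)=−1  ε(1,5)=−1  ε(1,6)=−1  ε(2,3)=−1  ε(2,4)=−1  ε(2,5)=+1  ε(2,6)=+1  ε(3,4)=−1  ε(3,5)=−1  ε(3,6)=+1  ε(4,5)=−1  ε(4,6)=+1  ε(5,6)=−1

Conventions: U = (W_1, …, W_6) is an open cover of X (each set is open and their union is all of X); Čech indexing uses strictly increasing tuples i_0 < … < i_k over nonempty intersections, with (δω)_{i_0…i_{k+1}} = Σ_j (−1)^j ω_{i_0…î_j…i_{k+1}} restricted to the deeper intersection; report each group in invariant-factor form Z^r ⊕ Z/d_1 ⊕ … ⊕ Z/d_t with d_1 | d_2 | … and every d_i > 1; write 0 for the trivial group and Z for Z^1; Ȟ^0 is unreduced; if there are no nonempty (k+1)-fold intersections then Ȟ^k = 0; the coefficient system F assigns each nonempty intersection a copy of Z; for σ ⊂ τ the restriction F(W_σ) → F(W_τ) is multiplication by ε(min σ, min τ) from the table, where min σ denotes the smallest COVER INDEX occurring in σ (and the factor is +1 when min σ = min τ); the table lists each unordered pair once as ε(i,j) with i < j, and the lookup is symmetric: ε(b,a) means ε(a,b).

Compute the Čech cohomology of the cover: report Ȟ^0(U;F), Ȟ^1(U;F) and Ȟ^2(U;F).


nonempty overlaps:
  W12={a,q,t} W16={g,h} W23={c,j,n} W34={e,i} W45={u} W56={m,o,s}
C dims 6,6; δ0: rk 5, SNF 1^5
degree 0: 6−5−0 = 1 → Ȟ^0 ≅ Z
degree 1: 6−0−5 = 1 → Ȟ^1 ≅ Z
degree 2: 0−0−0 = 0 → Ȟ^2 ≅ 0

Ȟ^0(U;F) ≅ Z,  Ȟ^1(U;F) ≅ Z,  Ȟ^2(U;F) ≅ 0


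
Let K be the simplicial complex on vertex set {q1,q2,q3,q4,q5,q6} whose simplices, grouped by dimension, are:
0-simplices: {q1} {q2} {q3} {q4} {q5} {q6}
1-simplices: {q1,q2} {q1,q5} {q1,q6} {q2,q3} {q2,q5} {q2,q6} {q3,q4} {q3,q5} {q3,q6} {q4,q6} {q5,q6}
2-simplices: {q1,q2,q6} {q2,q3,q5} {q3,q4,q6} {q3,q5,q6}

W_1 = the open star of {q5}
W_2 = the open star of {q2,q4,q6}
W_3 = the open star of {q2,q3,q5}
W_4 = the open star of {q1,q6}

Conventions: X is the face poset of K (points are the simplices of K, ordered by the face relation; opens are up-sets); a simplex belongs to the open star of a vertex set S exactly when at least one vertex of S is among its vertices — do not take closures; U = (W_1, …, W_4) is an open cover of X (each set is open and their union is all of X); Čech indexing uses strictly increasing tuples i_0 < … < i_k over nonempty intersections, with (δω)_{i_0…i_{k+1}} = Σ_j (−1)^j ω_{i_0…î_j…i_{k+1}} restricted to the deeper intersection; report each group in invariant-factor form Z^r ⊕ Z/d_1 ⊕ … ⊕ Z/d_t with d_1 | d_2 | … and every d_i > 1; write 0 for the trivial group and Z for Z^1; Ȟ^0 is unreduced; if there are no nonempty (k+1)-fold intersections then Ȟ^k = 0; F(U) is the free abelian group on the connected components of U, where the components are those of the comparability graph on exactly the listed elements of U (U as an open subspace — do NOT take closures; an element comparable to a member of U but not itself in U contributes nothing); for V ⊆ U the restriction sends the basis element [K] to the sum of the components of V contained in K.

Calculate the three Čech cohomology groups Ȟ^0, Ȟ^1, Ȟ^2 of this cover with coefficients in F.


nerve of the cover:
  W1={{q5},{q1,q5},{q2,q5},{q3,q5},{q5,q6},{q2,q3,q5},{q3,q5,q6}} W2={{q2},{q4},{q6},{q1,q2},{q1,q6},{q2,q3},{q2,q5},{q2,q6},{q3,q4},{q3,q6},{q4,q6},{q5,q6},{q1,q2,q6},{q2,q3,q5},{q3,q4,q6},{q3,q5,q6}} W3={{q2},{q3},{q5},{q1,q2},{q1,q5},{q2,q3},{q2,q5},{q2,q6},{q3,q4},{q3,q5},{q3,q6},{q5,q6},{q1,q2,q6},{q2,q3,q5},{q3,q4,q6},{q3,q5,q6}} W4={{q1},{q6},{q1,q2},{q1,q5},{q1,q6},{q2,q6},{q3,q6},{q4,q6},{q5,q6},{q1,q2,q6},{q3,q4,q6},{q3,q5,q6}}
  W12={{q2,q5},{q5,q6},{q2,q3,q5},{q3,q5,q6}} W13={{q5},{q1,q5},{q2,q5},{q3,q5},{q5,q6},{q2,q3,q5},{q3,q5,q6}} W14={{q1,q5},{q5,q6},{q3,q5,q6}} W23={{q2},{q1,q2},{q2,q3},{q2,q5},{q2,q6},{q3,q4},{q3,q6},{q5,q6},{q1,q2,q6},{q2,q3,q5},{q3,q4,q6},{q3,q5,q6}} W24={{q6},{q1,q2},{q1,q6},{q2,q6},{q3,q6},{q4,q6},{q5,q6},{q1,q2,q6},{q3,q4,q6},{q3,q5,q6}} W34={{q1,q2},{q1,q5},{q2,q6},{q3,q6},{q5,q6},{q1,q2,q6},{q3,q4,q6},{q3,q5,q6}}
  W123={{q2,q5},{q5,q6},{q2,q3,q5},{q3,q5,q6}} W124={{q5,q6},{q3,q5,q6}} W134={{q1,q5},{q5,q6},{q3,q5,q6}} W234={{q1,q2},{q2,q6},{q3,q6},{q5,q6},{q1,q2,q6},{q3,q4,q6},{q3,q5,q6}}
  W1234={{q5,q6},{q3,q5,q6}}
components per intersection:
  W1: {{q5},{q1,q5},{q2,q5},{q3,q5},{q5,q6},{q2,q3,q5},{q3,q5,q6}}
  W2: {{q2},{q4},{q6},{q1,q2},{q1,q6},{q2,q3},{q2,q5},{q2,q6},{q3,q4},{q3,q6},{q4,q6},{q5,q6},{q1,q2,q6},{q2,q3,q5},{q3,q4,q6},{q3,q5,q6}}
  W3: {{q2},{q3},{q5},{q1,q2},{q1,q5},{q2,q3},{q2,q5},{q2,q6},{q3,q4},{q3,q5},{q3,q6},{q5,q6},{q1,q2,q6},{q2,q3,q5},{q3,q4,q6},{q3,q5,q6}}
  W4: {{q1},{q6},{q1,q2},{q1,q5},{q1,q6},{q2,q6},{q3,q6},{q4,q6},{q5,q6},{q1,q2,q6},{q3,q4,q6},{q3,q5,q6}}
  W12: {{q2,q5},{q2,q3,q5}} {{q5,q6},{q3,q5,q6}}
  W13: {{q5},{q1,q5},{q2,q5},{q3,q5},{q5,q6},{q2,q3,q5},{q3,q5,q6}}
  W14: {{q1,q5}} {{q5,q6},{q3,q5,q6}}
  W23: {{q2},{q1,q2},{q2,q3},{q2,q5},{q2,q6},{q1,q2,q6},{q2,q3,q5}} {{q3,q4},{q3,q6},{q5,q6},{q3,q4,q6},{q3,q5,q6}}
  W24: {{q6},{q1,q2},{q1,q6},{q2,q6},{q3,q6},{q4,q6},{q5,q6},{q1,q2,q6},{q3,q4,q6},{q3,q5,q6}}
  W34: {{q1,q2},{q2,q6},{q1,q2,q6}} {{q1,q5}} {{q3,q6},{q5,q6},{q3,q4,q6},{q3,q5,q6}}
  W123: {{q2,q5},{q2,q3,q5}} {{q5,q6},{q3,q5,q6}}
  W124: {{q5,q6},{q3,q5,q6}}
  W134: {{q1,q5}} {{q5,q6},{q3,q5,q6}}
  W234: {{q1,q2},{q2,q6},{q1,q2,q6}} {{q3,q6},{q5,q6},{q3,q4,q6},{q3,q5,q6}}
  W1234: {{q5,q6},{q3,q5,q6}}
C dims 4,11,7,1; δ0: rk 3, SNF 1^3; δ1: rk 6, SNF 1^6; δ2: rk 1, SNF 1^1
Ȟ^0 = (4 − 3) − 0 = 1, so Ȟ^0 ≅ Z
Ȟ^1 = (11 − 6) − 3 = 2, so Ȟ^1 ≅ Z^2
Ȟ^2 = (7 − 1) − 6 = 0, so Ȟ^2 ≅ 0

Ȟ^0 ≅ Z, Ȟ^1 ≅ Z^2 and Ȟ^2 ≅ 0


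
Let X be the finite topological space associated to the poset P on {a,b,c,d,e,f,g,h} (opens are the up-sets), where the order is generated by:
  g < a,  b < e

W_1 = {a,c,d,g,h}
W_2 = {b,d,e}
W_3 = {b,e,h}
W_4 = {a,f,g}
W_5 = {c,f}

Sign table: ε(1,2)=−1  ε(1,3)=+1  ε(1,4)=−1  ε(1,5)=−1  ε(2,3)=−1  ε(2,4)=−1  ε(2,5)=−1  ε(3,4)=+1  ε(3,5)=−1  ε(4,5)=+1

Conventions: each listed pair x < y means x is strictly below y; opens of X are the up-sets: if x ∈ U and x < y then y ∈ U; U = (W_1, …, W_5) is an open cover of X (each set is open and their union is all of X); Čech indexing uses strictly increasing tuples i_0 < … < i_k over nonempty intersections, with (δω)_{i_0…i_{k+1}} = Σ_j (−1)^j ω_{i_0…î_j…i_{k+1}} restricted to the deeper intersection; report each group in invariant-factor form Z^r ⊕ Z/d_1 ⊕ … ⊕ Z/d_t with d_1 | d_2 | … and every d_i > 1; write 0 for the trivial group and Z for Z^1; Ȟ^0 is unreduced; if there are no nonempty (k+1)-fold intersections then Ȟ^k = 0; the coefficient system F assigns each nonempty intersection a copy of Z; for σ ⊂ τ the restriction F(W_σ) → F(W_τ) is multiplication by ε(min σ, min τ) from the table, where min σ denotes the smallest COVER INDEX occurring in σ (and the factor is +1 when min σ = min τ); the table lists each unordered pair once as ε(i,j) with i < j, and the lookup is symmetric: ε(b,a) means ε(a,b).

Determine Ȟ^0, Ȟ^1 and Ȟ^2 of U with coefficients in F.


nerve of the cover:
  W12={d} W13={h} W14={a,g} W15={c} W23={b,e} W45={f}
C dims 5,6; δ0: rk 4, SNF 1^4
Ȟ^0 = (5 − 4) − 0 = 1, so Ȟ^0 ≅ Z
Ȟ^1 = (6 − 0) − 4 = 2, so Ȟ^1 ≅ Z^2
Ȟ^2 = (0 − 0) − 0 = 0, so Ȟ^2 ≅ 0

Ȟ^0 = Z; Ȟ^1 = Z^2; Ȟ^2 = 0


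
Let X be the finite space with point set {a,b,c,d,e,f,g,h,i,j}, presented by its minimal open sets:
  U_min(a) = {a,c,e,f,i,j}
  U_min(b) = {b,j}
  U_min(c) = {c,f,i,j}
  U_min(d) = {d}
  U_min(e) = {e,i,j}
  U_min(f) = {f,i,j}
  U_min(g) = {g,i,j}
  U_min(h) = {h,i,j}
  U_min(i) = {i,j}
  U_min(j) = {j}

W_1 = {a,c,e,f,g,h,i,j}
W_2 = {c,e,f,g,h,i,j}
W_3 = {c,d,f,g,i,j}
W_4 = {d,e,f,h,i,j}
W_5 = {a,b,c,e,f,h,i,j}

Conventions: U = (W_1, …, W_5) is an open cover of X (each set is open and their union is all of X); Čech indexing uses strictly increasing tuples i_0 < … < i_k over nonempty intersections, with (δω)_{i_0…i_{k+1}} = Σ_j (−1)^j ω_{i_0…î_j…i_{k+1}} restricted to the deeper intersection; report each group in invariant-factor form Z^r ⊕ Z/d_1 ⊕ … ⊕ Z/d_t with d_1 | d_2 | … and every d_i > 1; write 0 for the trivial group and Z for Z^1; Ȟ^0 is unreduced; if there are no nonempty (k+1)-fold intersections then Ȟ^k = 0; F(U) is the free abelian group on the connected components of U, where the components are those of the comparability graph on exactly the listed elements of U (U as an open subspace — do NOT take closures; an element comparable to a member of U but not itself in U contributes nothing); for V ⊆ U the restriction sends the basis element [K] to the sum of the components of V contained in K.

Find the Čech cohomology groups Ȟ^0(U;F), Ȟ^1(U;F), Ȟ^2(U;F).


Ȟ^0 = Z^2, Ȟ^1 = 0 and Ȟ^2 = 0

nonempty overlaps:
  W12={c,e,f,g,h,i,j} W13={c,f,g,i,j} W14={e,f,h,i,j} W15={a,c,e,f,h,i,j} W23={c,f,g,i,j} W24={e,f,h,i,j} W25={c,e,f,h,i,j} W34={d,f,i,j} W35={c,f,i,j} W45={e,f,h,i,j}
  W123={c,f,g,i,j} W124={e,f,h,i,j} W125={c,e,f,h,i,j} W134={f,i,j} W135={c,f,i,j} W145={e,f,h,i,j} W234={f,i,j} W235={c,f,i,j} W245={e,f,h,i,j} W345={f,i,j}
  W1234={f,i,j} W1235={c,f,i,j} W1245={e,f,h,i,j} W1345={f,i,j} W2345={f,i,j}
  W12345={f,i,j}
components per intersection:
  W1: {a,c,e,f,g,h,i,j}
  W2: {c,e,f,g,h,i,j}
  W3: {c,f,g,i,j} {d}
  W4: {d} {e,f,h,i,j}
  W5: {a,b,c,e,f,h,i,j}
  W12: {c,e,f,g,h,i,j}
  W13: {c,f,g,i,j}
  W14: {e,f,h,i,j}
  W15: {a,c,e,f,h,i,j}
  W23: {c,f,g,i,j}
  W24: {e,f,h,i,j}
  W25: {c,e,f,h,i,j}
  W34: {d} {f,i,j}
  W35: {c,f,i,j}
  W45: {e,f,h,i,j}
  W123: {c,f,g,i,j}
  W124: {e,f,h,i,j}
  W125: {c,e,f,h,i,j}
  W134: {f,i,j}
  W135: {c,f,i,j}
  W145: {e,f,h,i,j}
  W234: {f,i,j}
  W235: {c,f,i,j}
  W245: {e,f,h,i,j}
  W345: {f,i,j}
  W1234: {f,i,j}
  W1235: {c,f,i,j}
  W1245: {e,f,h,i,j}
  W1345: {f,i,j}
  W2345: {f,i,j}
  W12345: {f,i,j}
C dims 7,11,10,5; δ0: rk 5, SNF 1^5; δ1: rk 6, SNF 1^6; δ2: rk 4, SNF 1^4
degree 0: 7−5−0 = 2 → Ȟ^0 ≅ Z^2
degree 1: 11−6−5 = 0 → Ȟ^1 ≅ 0
degree 2: 10−4−6 = 0 → Ȟ^2 ≅ 0


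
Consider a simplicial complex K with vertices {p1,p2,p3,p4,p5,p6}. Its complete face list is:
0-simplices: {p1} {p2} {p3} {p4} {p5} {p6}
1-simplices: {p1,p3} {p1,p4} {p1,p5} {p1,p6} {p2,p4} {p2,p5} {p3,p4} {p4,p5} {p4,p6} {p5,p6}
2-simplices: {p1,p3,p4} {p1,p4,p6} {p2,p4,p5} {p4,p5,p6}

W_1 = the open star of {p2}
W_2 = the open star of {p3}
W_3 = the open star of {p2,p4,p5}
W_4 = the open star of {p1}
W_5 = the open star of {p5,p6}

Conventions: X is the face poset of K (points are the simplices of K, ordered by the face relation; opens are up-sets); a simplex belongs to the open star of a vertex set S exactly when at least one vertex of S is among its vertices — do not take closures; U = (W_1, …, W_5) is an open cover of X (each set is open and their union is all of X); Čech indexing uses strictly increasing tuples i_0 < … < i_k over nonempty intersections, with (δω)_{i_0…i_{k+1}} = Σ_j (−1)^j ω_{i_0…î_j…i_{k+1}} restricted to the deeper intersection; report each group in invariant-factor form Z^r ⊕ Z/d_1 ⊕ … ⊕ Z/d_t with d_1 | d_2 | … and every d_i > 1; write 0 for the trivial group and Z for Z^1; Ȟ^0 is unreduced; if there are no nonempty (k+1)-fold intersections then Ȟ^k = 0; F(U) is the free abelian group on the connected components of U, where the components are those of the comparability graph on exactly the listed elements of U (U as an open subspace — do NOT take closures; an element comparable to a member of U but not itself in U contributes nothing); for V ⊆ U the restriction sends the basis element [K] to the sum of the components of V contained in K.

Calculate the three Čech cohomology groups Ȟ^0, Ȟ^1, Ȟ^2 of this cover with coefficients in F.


Ȟ^0 ≅ Z, Ȟ^1 ≅ Z, Ȟ^2 ≅ 0

cover nerve:
  W1={{p2},{p2,p4},{p2,p5},{p2,p4,p5}} W2={{p3},{p1,p3},{p3,p4},{p1,p3,p4}} W3={{p2},{p4},{p5},{p1,p4},{p1,p5},{p2,p4},{p2,p5},{p3,p4},{p4,p5},{p4,p6},{p5,p6},{p1,p3,p4},{p1,p4,p6},{p2,p4,p5},{p4,p5,p6}} W4={{p1},{p1,p3},{p1,p4},{p1,p5},{p1,p6},{p1,p3,p4},{p1,p4,p6}} W5={{p5},{p6},{p1,p5},{p1,p6},{p2,p5},{p4,p5},{p4,p6},{p5,p6},{p1,p4,p6},{p2,p4,p5},{p4,p5,p6}}
  W13={{p2},{p2,p4},{p2,p5},{p2,p4,p5}} W15={{p2,p5},{p2,p4,p5}} W23={{p3,p4},{p1,p3,p4}} W24={{p1,p3},{p1,p3,p4}} W34={{p1,p4},{p1,p5},{p1,p3,p4},{p1,p4,p6}} W35={{p5},{p1,p5},{p2,p5},{p4,p5},{p4,p6},{p5,p6},{p1,p4,p6},{p2,p4,p5},{p4,p5,p6}} W45={{p1,p5},{p1,p6},{p1,p4,p6}}
  W135={{p2,p5},{p2,p4,p5}} W234={{p1,p3,p4}} W345={{p1,p5},{p1,p4,p6}}
components per intersection:
  W1: {{p2},{p2,p4},{p2,p5},{p2,p4,p5}}
  W2: {{p3},{p1,p3},{p3,p4},{p1,p3,p4}}
  W3: {{p2},{p4},{p5},{p1,p4},{p1,p5},{p2,p4},{p2,p5},{p3,p4},{p4,p5},{p4,p6},{p5,p6},{p1,p3,p4},{p1,p4,p6},{p2,p4,p5},{p4,p5,p6}}
  W4: {{p1},{p1,p3},{p1,p4},{p1,p5},{p1,p6},{p1,p3,p4},{p1,p4,p6}}
  W5: {{p5},{p6},{p1,p5},{p1,p6},{p2,p5},{p4,p5},{p4,p6},{p5,p6},{p1,p4,p6},{p2,p4,p5},{p4,p5,p6}}
  W13: {{p2},{p2,p4},{p2,p5},{p2,p4,p5}}
  W15: {{p2,p5},{p2,p4,p5}}
  W23: {{p3,p4},{p1,p3,p4}}
  W24: {{p1,p3},{p1,p3,p4}}
  W34: {{p1,p4},{p1,p3,p4},{p1,p4,p6}} {{p1,p5}}
  W35: {{p5},{p1,p5},{p2,p5},{p4,p5},{p4,p6},{p5,p6},{p1,p4,p6},{p2,p4,p5},{p4,p5,p6}}
  W45: {{p1,p5}} {{p1,p6},{p1,p4,p6}}
  W135: {{p2,p5},{p2,p4,p5}}
  W234: {{p1,p3,p4}}
  W345: {{p1,p5}} {{p1,p4,p6}}
C dims 5,9,4; δ0: rk 4, SNF 1^4; δ1: rk 4, SNF 1^4
Ȟ^0: (5−4)−0=1 ⇒ Z
Ȟ^1: (9−4)−4=1 ⇒ Z
Ȟ^2: (4−0)−4=0 ⇒ 0


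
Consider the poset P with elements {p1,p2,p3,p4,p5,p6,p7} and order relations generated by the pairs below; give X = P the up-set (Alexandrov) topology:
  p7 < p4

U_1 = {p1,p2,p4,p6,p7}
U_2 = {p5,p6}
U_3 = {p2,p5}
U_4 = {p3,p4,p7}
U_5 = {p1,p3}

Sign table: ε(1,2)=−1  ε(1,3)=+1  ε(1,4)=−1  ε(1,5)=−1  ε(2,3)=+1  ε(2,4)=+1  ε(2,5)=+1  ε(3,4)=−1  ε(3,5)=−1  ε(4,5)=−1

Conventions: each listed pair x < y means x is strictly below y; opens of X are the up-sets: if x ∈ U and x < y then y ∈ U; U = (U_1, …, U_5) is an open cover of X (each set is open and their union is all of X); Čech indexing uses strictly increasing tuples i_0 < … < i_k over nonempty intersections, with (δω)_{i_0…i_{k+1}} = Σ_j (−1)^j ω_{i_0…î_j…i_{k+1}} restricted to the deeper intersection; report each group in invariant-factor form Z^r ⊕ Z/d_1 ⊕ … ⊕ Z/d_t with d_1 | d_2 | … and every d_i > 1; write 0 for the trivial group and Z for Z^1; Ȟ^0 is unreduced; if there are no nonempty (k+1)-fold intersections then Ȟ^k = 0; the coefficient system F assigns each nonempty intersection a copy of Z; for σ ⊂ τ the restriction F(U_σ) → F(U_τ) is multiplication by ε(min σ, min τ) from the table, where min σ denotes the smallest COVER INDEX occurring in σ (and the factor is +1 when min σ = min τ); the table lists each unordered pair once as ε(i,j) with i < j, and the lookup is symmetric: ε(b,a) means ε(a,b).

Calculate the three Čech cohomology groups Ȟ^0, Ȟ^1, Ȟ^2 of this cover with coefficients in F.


Ȟ^0(U;F) ≅ 0; Ȟ^1(U;F) ≅ Z ⊕ Z/2; Ȟ^2(U;F) ≅ 0

intersection data:
  U12={p6} U13={p2} U14={p4,p7} U15={p1} U23={p5} U45={p3}
C dims 5,6; δ0: rk 5, SNF 1^4·2
Ȟ^0 = (5 − 5) − 0 = 0, so Ȟ^0 ≅ 0
Ȟ^1 = (6 − 0) − 5 = 1 plus torsion [2], so Ȟ^1 ≅ Z ⊕ Z/2
Ȟ^2 = (0 − 0) − 0 = 0, so Ȟ^2 ≅ 0


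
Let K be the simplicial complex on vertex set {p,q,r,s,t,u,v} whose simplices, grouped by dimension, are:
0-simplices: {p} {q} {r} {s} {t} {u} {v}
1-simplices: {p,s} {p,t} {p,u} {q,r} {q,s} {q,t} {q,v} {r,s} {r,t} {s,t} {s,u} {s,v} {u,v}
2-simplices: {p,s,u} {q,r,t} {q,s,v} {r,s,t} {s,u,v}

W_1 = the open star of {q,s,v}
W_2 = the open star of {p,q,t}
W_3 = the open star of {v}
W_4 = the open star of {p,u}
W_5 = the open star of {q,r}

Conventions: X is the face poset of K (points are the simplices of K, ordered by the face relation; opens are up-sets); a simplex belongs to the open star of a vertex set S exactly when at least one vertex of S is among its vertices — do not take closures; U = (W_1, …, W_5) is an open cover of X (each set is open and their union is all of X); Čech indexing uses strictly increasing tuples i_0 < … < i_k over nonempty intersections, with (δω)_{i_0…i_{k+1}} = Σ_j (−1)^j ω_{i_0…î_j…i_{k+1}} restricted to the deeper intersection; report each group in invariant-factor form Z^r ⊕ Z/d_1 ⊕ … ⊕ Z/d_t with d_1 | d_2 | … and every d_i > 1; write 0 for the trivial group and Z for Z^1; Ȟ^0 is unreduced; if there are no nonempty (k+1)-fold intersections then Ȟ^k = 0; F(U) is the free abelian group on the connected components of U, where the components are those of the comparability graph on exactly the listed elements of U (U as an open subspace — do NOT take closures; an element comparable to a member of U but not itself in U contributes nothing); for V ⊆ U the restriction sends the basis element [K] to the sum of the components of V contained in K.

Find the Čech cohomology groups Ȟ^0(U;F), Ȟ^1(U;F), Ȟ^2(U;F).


intersection data:
  W1={{q},{s},{v},{p,s},{q,r},{q,s},{q,t},{q,v},{r,s},{s,t},{s,u},{s,v},{u,v},{p,s,u},{q,r,t},{q,s,v},{r,s,t},{s,u,v}} W2={{p},{q},{t},{p,s},{p,t},{p,u},{q,r},{q,s},{q,t},{q,v},{r,t},{s,t},{p,s,u},{q,r,t},{q,s,v},{r,s,t}} W3={{v},{q,v},{s,v},{u,v},{q,s,v},{s,u,v}} W4={{p},{u},{p,s},{p,t},{p,u},{s,u},{u,v},{p,s,u},{s,u,v}} W5={{q},{r},{q,r},{q,s},{q,t},{q,v},{r,s},{r,t},{q,r,t},{q,s,v},{r,s,t}}
  W12={{q},{p,s},{q,r},{q,s},{q,t},{q,v},{s,t},{p,s,u},{q,r,t},{q,s,v},{r,s,t}} W13={{v},{q,v},{s,v},{u,v},{q,s,v},{s,u,v}} W14={{p,s},{s,u},{u,v},{p,s,u},{s,u,v}} W15={{q},{q,r},{q,s},{q,t},{q,v},{r,s},{q,r,t},{q,s,v},{r,s,t}} W23={{q,v},{q,s,v}} W24={{p},{p,s},{p,t},{p,u},{p,s,u}} W25={{q},{q,r},{q,s},{q,t},{q,v},{r,t},{q,r,t},{q,s,v},{r,s,t}} W34={{u,v},{s,u,v}} W35={{q,v},{q,s,v}}
  W123={{q,v},{q,s,v}} W124={{p,s},{p,s,u}} W125={{q},{q,r},{q,s},{q,t},{q,v},{q,r,t},{q,s,v},{r,s,t}} W134={{u,v},{s,u,v}} W135={{q,v},{q,s,v}} W235={{q,v},{q,s,v}}
  W1235={{q,v},{q,s,v}}
components per intersection:
  W1: {{q},{s},{v},{p,s},{q,r},{q,s},{q,t},{q,v},{r,s},{s,t},{s,u},{s,v},{u,v},{p,s,u},{q,r,t},{q,s,v},{r,s,t},{s,u,v}}
  W2: {{p},{q},{t},{p,s},{p,t},{p,u},{q,r},{q,s},{q,t},{q,v},{r,t},{s,t},{p,s,u},{q,r,t},{q,s,v},{r,s,t}}
  W3: {{v},{q,v},{s,v},{u,v},{q,s,v},{s,u,v}}
  W4: {{p},{u},{p,s},{p,t},{p,u},{s,u},{u,v},{p,s,u},{s,u,v}}
  W5: {{q},{r},{q,r},{q,s},{q,t},{q,v},{r,s},{r,t},{q,r,t},{q,s,v},{r,s,t}}
  W12: {{q},{q,r},{q,s},{q,t},{q,v},{q,r,t},{q,s,v}} {{p,s},{p,s,u}} {{s,t},{r,s,t}}
  W13: {{v},{q,v},{s,v},{u,v},{q,s,v},{s,u,v}}
  W14: {{p,s},{s,u},{u,v},{p,s,u},{s,u,v}}
  W15: {{q},{q,r},{q,s},{q,t},{q,v},{q,r,t},{q,s,v}} {{r,s},{r,s,t}}
  W23: {{q,v},{q,s,v}}
  W24: {{p},{p,s},{p,t},{p,u},{p,s,u}}
  W25: {{q},{q,r},{q,s},{q,t},{q,v},{r,t},{q,r,t},{q,s,v},{r,s,t}}
  W34: {{u,v},{s,u,v}}
  W35: {{q,v},{q,s,v}}
  W123: {{q,v},{q,s,v}}
  W124: {{p,s},{p,s,u}}
  W125: {{q},{q,r},{q,s},{q,t},{q,v},{q,r,t},{q,s,v}} {{r,s,t}}
  W134: {{u,v},{s,u,v}}
  W135: {{q,v},{q,s,v}}
  W235: {{q,v},{q,s,v}}
  W1235: {{q,v},{q,s,v}}
C dims 5,12,7,1; δ0: rk 4, SNF 1^4; δ1: rk 6, SNF 1^6; δ2: rk 1, SNF 1^1
Ȟ^0 = (5 − 4) − 0 = 1, so Ȟ^0 ≅ Z
Ȟ^1 = (12 − 6) − 4 = 2, so Ȟ^1 ≅ Z^2
Ȟ^2 = (7 − 1) − 6 = 0, so Ȟ^2 ≅ 0

Ȟ^0 ≅ Z, Ȟ^1 ≅ Z^2, Ȟ^2 ≅ 0
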